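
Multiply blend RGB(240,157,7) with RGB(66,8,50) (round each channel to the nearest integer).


Multiply: C = A×B/255, rounded to nearest integer
R: 240×66/255 = 15840/255 ≈ 62.118 → 62
G: 157×8/255 = 1256/255 ≈ 4.925 → 5
B: 7×50/255 = 350/255 ≈ 1.373 → 1
= RGB(62, 5, 1)


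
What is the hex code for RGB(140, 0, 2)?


R = 140 → 8C (hex)
G = 0 → 00 (hex)
B = 2 → 02 (hex)
Hex = #8C0002


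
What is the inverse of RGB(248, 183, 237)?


Invert: (255-R, 255-G, 255-B)
R: 255-248 = 7
G: 255-183 = 72
B: 255-237 = 18
= RGB(7, 72, 18)


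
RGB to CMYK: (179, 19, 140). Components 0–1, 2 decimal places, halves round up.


R'=179/255≈0.7020, G'=19/255≈0.0745, B'=140/255≈0.5490
K = 1 - max(R',G',B') = 1 - 179/255 = 76/255 = 0.29803… → 0.30
(1-R'-K)/(1-K) simplifies to (max-R)/max with max = 179:
C = (179-179)/179 = 0/179 = 0 → 0.00
M = (179-19)/179 = 160/179 = 0.89385… → 0.89
Y = (179-140)/179 = 39/179 = 0.21787… → 0.22
= CMYK(0.00, 0.89, 0.22, 0.30)


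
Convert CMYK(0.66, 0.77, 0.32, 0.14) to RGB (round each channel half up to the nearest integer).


R = 255 × (1-C) × (1-K) = 255 × 0.34 × 0.86 = 74.562 → 75
G = 255 × (1-M) × (1-K) = 255 × 0.23 × 0.86 = 50.439 → 50
B = 255 × (1-Y) × (1-K) = 255 × 0.68 × 0.86 = 149.124 → 149
= RGB(75, 50, 149)


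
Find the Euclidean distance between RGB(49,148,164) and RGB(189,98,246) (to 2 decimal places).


d = √[(R₁-R₂)² + (G₁-G₂)² + (B₁-B₂)²]
d = √[(49-189)² + (148-98)² + (164-246)²]
d = √[19600 + 2500 + 6724]
d = √28824
d ≈ 169.78


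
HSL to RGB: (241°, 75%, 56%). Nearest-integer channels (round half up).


H=241°, S=0.75, L=0.56
C = (1-|2L-1|)×S = (1-|0.12|)×0.75 = 0.66
H' = H/60 = 241/60 ≈ 4.0167; X = C×(1-|H' mod 2 - 1|) = 0.011
m = L - C/2 = 0.56 - 0.33 = 0.23
Sector ⌊H'⌋ = 4 → (R',G',B') = (0.011, 0.0, 0.66)
RGB = ((R'+m)×255, (G'+m)×255, (B'+m)×255) = (61.455, 58.65, 226.95)
Round half up → RGB(61, 59, 227)


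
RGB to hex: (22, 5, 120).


R = 22 → 16 (hex)
G = 5 → 05 (hex)
B = 120 → 78 (hex)
Hex = #160578


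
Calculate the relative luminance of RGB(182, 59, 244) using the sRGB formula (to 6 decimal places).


Linearize each channel (sRGB transfer function): c = v/255; c_lin = c/12.92 if c ≤ 0.04045, else ((c+0.055)/1.055)^2.4
  R: 182/255 ≈ 0.713725 > 0.04045 → ((0.713725+0.055)/1.055)^2.4 ≈ 0.467784
  G: 59/255 ≈ 0.231373 > 0.04045 → ((0.231373+0.055)/1.055)^2.4 ≈ 0.043735
  B: 244/255 ≈ 0.956863 > 0.04045 → ((0.956863+0.055)/1.055)^2.4 ≈ 0.904661
R_lin = 0.467784, G_lin = 0.043735, B_lin = 0.904661
L = 0.2126×R + 0.7152×G + 0.0722×B
L = 0.2126×0.467784 + 0.7152×0.043735 + 0.0722×0.904661
L ≈ 0.196047


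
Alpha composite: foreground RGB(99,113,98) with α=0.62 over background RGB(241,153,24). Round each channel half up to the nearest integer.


C = α×F + (1-α)×B, with 1-α = 0.38
R: 0.62×99 + 0.38×241 = 61.38 + 91.58 = 152.96 → 153
G: 0.62×113 + 0.38×153 = 70.06 + 58.14 = 128.20 → 128
B: 0.62×98 + 0.38×24 = 60.76 + 9.12 = 69.88 → 70
= RGB(153, 128, 70)


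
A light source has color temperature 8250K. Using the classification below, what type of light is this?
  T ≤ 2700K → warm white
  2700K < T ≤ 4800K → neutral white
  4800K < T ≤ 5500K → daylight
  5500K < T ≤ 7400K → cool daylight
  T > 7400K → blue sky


Temperature: 8250K
8250K > 7400K → blue sky
Classification: blue sky


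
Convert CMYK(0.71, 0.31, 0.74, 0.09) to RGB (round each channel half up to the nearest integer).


R = 255 × (1-C) × (1-K) = 255 × 0.29 × 0.91 = 67.2945 → 67
G = 255 × (1-M) × (1-K) = 255 × 0.69 × 0.91 = 160.1145 → 160
B = 255 × (1-Y) × (1-K) = 255 × 0.26 × 0.91 = 60.333 → 60
= RGB(67, 160, 60)


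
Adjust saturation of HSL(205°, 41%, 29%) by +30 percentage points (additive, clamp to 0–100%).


Original S = 41%
Adjustment = +30 percentage points
New S = 41 + (30) = 71
Clamp to [0, 100] → 71
= HSL(205°, 71%, 29%)


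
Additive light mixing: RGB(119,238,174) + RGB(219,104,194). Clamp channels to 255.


Additive: each channel = min(255, C₁+C₂)
R: 119+219 = 338 → 255
G: 238+104 = 342 → 255
B: 174+194 = 368 → 255
= RGB(255, 255, 255)


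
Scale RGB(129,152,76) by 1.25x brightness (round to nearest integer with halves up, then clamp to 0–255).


Multiply each channel by 1.25, round half up, clamp to [0, 255]
R: 129×1.25 = 161.25 → round → 161
G: 152×1.25 = 190
B: 76×1.25 = 95
= RGB(161, 190, 95)


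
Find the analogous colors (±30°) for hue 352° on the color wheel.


Base hue: 352°
Left analog: (352 - 30) mod 360 = 322°
Right analog: (352 + 30) mod 360 = 22°
Analogous hues = 322° and 22°


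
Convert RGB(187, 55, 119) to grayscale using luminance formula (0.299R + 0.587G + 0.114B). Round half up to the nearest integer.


Gray = 0.299×R + 0.587×G + 0.114×B
Gray = 0.299×187 + 0.587×55 + 0.114×119
Gray = 55.913 + 32.285 + 13.566
Gray = 101.764 → round half up → 102
Gray = 102


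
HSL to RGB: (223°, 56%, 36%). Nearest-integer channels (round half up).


H=223°, S=0.56, L=0.36
C = (1-|2L-1|)×S = (1-|-0.28|)×0.56 = 0.4032
H' = H/60 = 223/60 ≈ 3.7167; X = C×(1-|H' mod 2 - 1|) = 0.11424
m = L - C/2 = 0.36 - 0.2016 = 0.1584
Sector ⌊H'⌋ = 3 → (R',G',B') = (0.0, 0.11424, 0.4032)
RGB = ((R'+m)×255, (G'+m)×255, (B'+m)×255) = (40.392, 69.5232, 143.208)
Round half up → RGB(40, 70, 143)


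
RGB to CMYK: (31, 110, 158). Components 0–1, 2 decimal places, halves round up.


R'=31/255≈0.1216, G'=110/255≈0.4314, B'=158/255≈0.6196
K = 1 - max(R',G',B') = 1 - 158/255 = 97/255 = 0.38039… → 0.38
(1-R'-K)/(1-K) simplifies to (max-R)/max with max = 158:
C = (158-31)/158 = 127/158 = 0.80379… → 0.80
M = (158-110)/158 = 48/158 = 0.30379… → 0.30
Y = (158-158)/158 = 0/158 = 0 → 0.00
= CMYK(0.80, 0.30, 0.00, 0.38)


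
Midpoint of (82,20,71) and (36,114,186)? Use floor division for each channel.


Midpoint: each channel = ⌊(C₁+C₂)/2⌋
R: ⌊(82+36)/2⌋ = 59
G: ⌊(20+114)/2⌋ = 67
B: ⌊(71+186)/2⌋ = 128
= RGB(59, 67, 128)


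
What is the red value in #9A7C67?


Color: #9A7C67
R = 9A = 154
G = 7C = 124
B = 67 = 103
Red = 154


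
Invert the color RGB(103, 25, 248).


Invert: (255-R, 255-G, 255-B)
R: 255-103 = 152
G: 255-25 = 230
B: 255-248 = 7
= RGB(152, 230, 7)


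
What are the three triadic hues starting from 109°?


Triadic: equally spaced at 120° intervals
H1 = 109°
H2 = (109 + 120) mod 360 = 229°
H3 = (109 + 240) mod 360 = 349°
Triadic = 109°, 229°, 349°


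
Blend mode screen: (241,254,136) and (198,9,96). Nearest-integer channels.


Screen: C = 255 - (255-A)×(255-B)/255, rounded to nearest integer
R: 255 - (255-241)×(255-198)/255 = 255 - 798/255 ≈ 255 - 3.129 = 251.871 → 252
G: 255 - (255-254)×(255-9)/255 = 255 - 246/255 ≈ 255 - 0.965 = 254.035 → 254
B: 255 - (255-136)×(255-96)/255 = 255 - 18921/255 ≈ 255 - 74.200 = 180.800 → 181
= RGB(252, 254, 181)


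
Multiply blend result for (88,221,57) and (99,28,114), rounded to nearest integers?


Multiply: C = A×B/255, rounded to nearest integer
R: 88×99/255 = 8712/255 ≈ 34.165 → 34
G: 221×28/255 = 6188/255 ≈ 24.267 → 24
B: 57×114/255 = 6498/255 ≈ 25.482 → 25
= RGB(34, 24, 25)


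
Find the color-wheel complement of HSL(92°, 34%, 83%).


Complement = opposite side of color wheel = hue + 180°
H' = (92 + 180) mod 360 = 272°
S and L unchanged.
= HSL(272°, 34%, 83%)


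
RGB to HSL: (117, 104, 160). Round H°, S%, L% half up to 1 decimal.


Normalize: R'=117/255≈0.4588, G'=104/255≈0.4078, B'=160/255≈0.6275
Max=160/255, Min=104/255, Δ=Max-Min=56/255
L = (Max+Min)/2 = (160+104)/510 = 264/510 = 0.51764… → L = 51.8%
L > 0.5 → S = Δ/(2-Max-Min) = 56/(510-160-104) = 56/246 = 0.22764… → S = 22.8%
(the 1/255 factors cancel in S and H, so raw channel differences can be used)
Max is B' → H = 60 × ((R-G)/Δ + 4) = 60 × ((117-104)/56 + 4)
  13/56 + 4 = 0.2321… + 4 = 4.2321…
  H = 60 × 4.2321… = 253.928…° → H = 253.9°
= HSL(253.9°, 22.8%, 51.8%)


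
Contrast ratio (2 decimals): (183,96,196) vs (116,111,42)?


Linearize each sRGB channel c=v/255: c/12.92 if c ≤ 0.04045 else ((c+0.055)/1.055)^2.4
L = 0.2126×R_lin + 0.7152×G_lin + 0.0722×B_lin
Color 1 (183,96,196):
  R=183: 183/255≈0.7176 > 0.04045 → ((0.7176+0.055)/1.055)^2.4 ≈ 0.47353
  G=96: 96/255≈0.3765 > 0.04045 → ((0.3765+0.055)/1.055)^2.4 ≈ 0.11697
  B=196: 196/255≈0.7686 > 0.04045 → ((0.7686+0.055)/1.055)^2.4 ≈ 0.55201
  L1 = 0.2126×0.47353 + 0.7152×0.11697 + 0.0722×0.55201 ≈ 0.22419
Color 2 (116,111,42):
  R=116: 116/255≈0.4549 > 0.04045 → ((0.4549+0.055)/1.055)^2.4 ≈ 0.17465
  G=111: 111/255≈0.4353 > 0.04045 → ((0.4353+0.055)/1.055)^2.4 ≈ 0.15896
  B=42: 42/255≈0.1647 > 0.04045 → ((0.1647+0.055)/1.055)^2.4 ≈ 0.02315
  L2 = 0.2126×0.17465 + 0.7152×0.15896 + 0.0722×0.02315 ≈ 0.15249
Lighter = 0.22419, Darker = 0.15249
Ratio = (L_lighter + 0.05) / (L_darker + 0.05)
Ratio = (0.22419 + 0.05) / (0.15249 + 0.05) = 0.27419 / 0.20249 ≈ 1.3541
Ratio ≈ 1.35:1


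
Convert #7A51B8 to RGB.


7A → 122 (R)
51 → 81 (G)
B8 → 184 (B)
= RGB(122, 81, 184)


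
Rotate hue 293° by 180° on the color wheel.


New hue = (H + rotation) mod 360
New hue = (293 + 180) mod 360
= 473 mod 360
= 113°


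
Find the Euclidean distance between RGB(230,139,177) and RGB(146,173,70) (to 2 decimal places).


d = √[(R₁-R₂)² + (G₁-G₂)² + (B₁-B₂)²]
d = √[(230-146)² + (139-173)² + (177-70)²]
d = √[7056 + 1156 + 11449]
d = √19661
d ≈ 140.22


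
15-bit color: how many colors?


Colors = 2^bits = 2^15
= 32,768 colors


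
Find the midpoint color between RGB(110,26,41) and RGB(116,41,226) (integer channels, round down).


Midpoint: each channel = ⌊(C₁+C₂)/2⌋
R: ⌊(110+116)/2⌋ = 113
G: ⌊(26+41)/2⌋ = 33
B: ⌊(41+226)/2⌋ = 133
= RGB(113, 33, 133)


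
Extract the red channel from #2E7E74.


Color: #2E7E74
R = 2E = 46
G = 7E = 126
B = 74 = 116
Red = 46


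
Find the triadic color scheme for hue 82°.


Triadic: equally spaced at 120° intervals
H1 = 82°
H2 = (82 + 120) mod 360 = 202°
H3 = (82 + 240) mod 360 = 322°
Triadic = 82°, 202°, 322°


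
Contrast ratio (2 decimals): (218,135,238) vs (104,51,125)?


Linearize each sRGB channel c=v/255: c/12.92 if c ≤ 0.04045 else ((c+0.055)/1.055)^2.4
L = 0.2126×R_lin + 0.7152×G_lin + 0.0722×B_lin
Color 1 (218,135,238):
  R=218: 218/255≈0.8549 > 0.04045 → ((0.8549+0.055)/1.055)^2.4 ≈ 0.70110
  G=135: 135/255≈0.5294 > 0.04045 → ((0.5294+0.055)/1.055)^2.4 ≈ 0.24228
  B=238: 238/255≈0.9333 > 0.04045 → ((0.9333+0.055)/1.055)^2.4 ≈ 0.85499
  L1 = 0.2126×0.70110 + 0.7152×0.24228 + 0.0722×0.85499 ≈ 0.38406
Color 2 (104,51,125):
  R=104: 104/255≈0.4078 > 0.04045 → ((0.4078+0.055)/1.055)^2.4 ≈ 0.13843
  G=51: 51/255≈0.2000 > 0.04045 → ((0.2000+0.055)/1.055)^2.4 ≈ 0.03310
  B=125: 125/255≈0.4902 > 0.04045 → ((0.4902+0.055)/1.055)^2.4 ≈ 0.20508
  L2 = 0.2126×0.13843 + 0.7152×0.03310 + 0.0722×0.20508 ≈ 0.06791
Lighter = 0.38406, Darker = 0.06791
Ratio = (L_lighter + 0.05) / (L_darker + 0.05)
Ratio = (0.38406 + 0.05) / (0.06791 + 0.05) = 0.43406 / 0.11791 ≈ 3.6812
Ratio ≈ 3.68:1


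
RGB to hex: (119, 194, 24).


R = 119 → 77 (hex)
G = 194 → C2 (hex)
B = 24 → 18 (hex)
Hex = #77C218


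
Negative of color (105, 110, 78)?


Invert: (255-R, 255-G, 255-B)
R: 255-105 = 150
G: 255-110 = 145
B: 255-78 = 177
= RGB(150, 145, 177)


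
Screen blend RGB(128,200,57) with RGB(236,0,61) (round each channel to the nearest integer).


Screen: C = 255 - (255-A)×(255-B)/255, rounded to nearest integer
R: 255 - (255-128)×(255-236)/255 = 255 - 2413/255 ≈ 255 - 9.463 = 245.537 → 246
G: 255 - (255-200)×(255-0)/255 = 255 - 14025/255 ≈ 255 - 55.000 = 200.000 → 200
B: 255 - (255-57)×(255-61)/255 = 255 - 38412/255 ≈ 255 - 150.635 = 104.365 → 104
= RGB(246, 200, 104)


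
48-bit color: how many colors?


Colors = 2^bits = 2^48
= 281,474,976,710,656 colors


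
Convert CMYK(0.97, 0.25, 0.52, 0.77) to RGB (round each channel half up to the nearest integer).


R = 255 × (1-C) × (1-K) = 255 × 0.03 × 0.23 = 1.7595 → 2
G = 255 × (1-M) × (1-K) = 255 × 0.75 × 0.23 = 43.9875 → 44
B = 255 × (1-Y) × (1-K) = 255 × 0.48 × 0.23 = 28.152 → 28
= RGB(2, 44, 28)


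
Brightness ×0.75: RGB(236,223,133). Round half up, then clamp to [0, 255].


Multiply each channel by 0.75, round half up, clamp to [0, 255]
R: 236×0.75 = 177
G: 223×0.75 = 167.25 → round → 167
B: 133×0.75 = 99.75 → round → 100
= RGB(177, 167, 100)


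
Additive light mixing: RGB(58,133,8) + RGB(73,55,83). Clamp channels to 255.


Additive: each channel = min(255, C₁+C₂)
R: 58+73 = 131 → 131
G: 133+55 = 188 → 188
B: 8+83 = 91 → 91
= RGB(131, 188, 91)


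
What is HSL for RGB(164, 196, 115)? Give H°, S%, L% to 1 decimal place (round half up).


Normalize: R'=164/255≈0.6431, G'=196/255≈0.7686, B'=115/255≈0.4510
Max=196/255, Min=115/255, Δ=Max-Min=81/255
L = (Max+Min)/2 = (196+115)/510 = 311/510 = 0.60980… → L = 61.0%
L > 0.5 → S = Δ/(2-Max-Min) = 81/(510-196-115) = 81/199 = 0.40703… → S = 40.7%
(the 1/255 factors cancel in S and H, so raw channel differences can be used)
Max is G' → H = 60 × ((B-R)/Δ + 2) = 60 × ((115-164)/81 + 2)
  -49/81 + 2 = -0.6049… + 2 = 1.3950…
  H = 60 × 1.3950… = 83.703…° → H = 83.7°
= HSL(83.7°, 40.7%, 61.0%)


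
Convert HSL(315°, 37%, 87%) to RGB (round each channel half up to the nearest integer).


H=315°, S=0.37, L=0.87
C = (1-|2L-1|)×S = (1-|0.74|)×0.37 = 0.0962
H' = H/60 = 315/60 ≈ 5.2500; X = C×(1-|H' mod 2 - 1|) = 0.07215
m = L - C/2 = 0.87 - 0.0481 = 0.8219
Sector ⌊H'⌋ = 5 → (R',G',B') = (0.0962, 0.0, 0.07215)
RGB = ((R'+m)×255, (G'+m)×255, (B'+m)×255) = (234.1155, 209.5845, 227.98275)
Round half up → RGB(234, 210, 228)


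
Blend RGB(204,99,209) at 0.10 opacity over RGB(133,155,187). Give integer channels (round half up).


C = α×F + (1-α)×B, with 1-α = 0.90
R: 0.10×204 + 0.90×133 = 20.40 + 119.70 = 140.10 → 140
G: 0.10×99 + 0.90×155 = 9.90 + 139.50 = 149.40 → 149
B: 0.10×209 + 0.90×187 = 20.90 + 168.30 = 189.20 → 189
= RGB(140, 149, 189)


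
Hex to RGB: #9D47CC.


9D → 157 (R)
47 → 71 (G)
CC → 204 (B)
= RGB(157, 71, 204)


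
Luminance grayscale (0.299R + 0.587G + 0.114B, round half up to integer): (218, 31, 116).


Gray = 0.299×R + 0.587×G + 0.114×B
Gray = 0.299×218 + 0.587×31 + 0.114×116
Gray = 65.182 + 18.197 + 13.224
Gray = 96.603 → round half up → 97
Gray = 97


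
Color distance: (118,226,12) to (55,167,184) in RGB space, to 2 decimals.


d = √[(R₁-R₂)² + (G₁-G₂)² + (B₁-B₂)²]
d = √[(118-55)² + (226-167)² + (12-184)²]
d = √[3969 + 3481 + 29584]
d = √37034
d ≈ 192.44


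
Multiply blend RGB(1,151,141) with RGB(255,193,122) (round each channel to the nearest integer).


Multiply: C = A×B/255, rounded to nearest integer
R: 1×255/255 = 255/255 ≈ 1.000 → 1
G: 151×193/255 = 29143/255 ≈ 114.286 → 114
B: 141×122/255 = 17202/255 ≈ 67.459 → 67
= RGB(1, 114, 67)


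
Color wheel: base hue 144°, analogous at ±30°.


Base hue: 144°
Left analog: (144 - 30) mod 360 = 114°
Right analog: (144 + 30) mod 360 = 174°
Analogous hues = 114° and 174°


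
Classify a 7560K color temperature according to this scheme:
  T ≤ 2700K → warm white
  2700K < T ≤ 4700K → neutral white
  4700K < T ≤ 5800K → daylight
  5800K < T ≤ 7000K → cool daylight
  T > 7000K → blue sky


Temperature: 7560K
7560K > 7000K → blue sky
Classification: blue sky


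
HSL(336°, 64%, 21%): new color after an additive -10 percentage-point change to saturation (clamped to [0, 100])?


Original S = 64%
Adjustment = -10 percentage points
New S = 64 + (-10) = 54
Clamp to [0, 100] → 54
= HSL(336°, 54%, 21%)


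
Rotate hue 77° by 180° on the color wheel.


New hue = (H + rotation) mod 360
New hue = (77 + 180) mod 360
= 257 mod 360
= 257°


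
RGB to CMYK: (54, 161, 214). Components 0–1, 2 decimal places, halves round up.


R'=54/255≈0.2118, G'=161/255≈0.6314, B'=214/255≈0.8392
K = 1 - max(R',G',B') = 1 - 214/255 = 41/255 = 0.16078… → 0.16
(1-R'-K)/(1-K) simplifies to (max-R)/max with max = 214:
C = (214-54)/214 = 160/214 = 0.74766… → 0.75
M = (214-161)/214 = 53/214 = 0.24766… → 0.25
Y = (214-214)/214 = 0/214 = 0 → 0.00
= CMYK(0.75, 0.25, 0.00, 0.16)


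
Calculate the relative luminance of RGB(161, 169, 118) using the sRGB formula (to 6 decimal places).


Linearize each channel (sRGB transfer function): c = v/255; c_lin = c/12.92 if c ≤ 0.04045, else ((c+0.055)/1.055)^2.4
  R: 161/255 ≈ 0.631373 > 0.04045 → ((0.631373+0.055)/1.055)^2.4 ≈ 0.356400
  G: 169/255 ≈ 0.662745 > 0.04045 → ((0.662745+0.055)/1.055)^2.4 ≈ 0.396755
  B: 118/255 ≈ 0.462745 > 0.04045 → ((0.462745+0.055)/1.055)^2.4 ≈ 0.181164
R_lin = 0.356400, G_lin = 0.396755, B_lin = 0.181164
L = 0.2126×R + 0.7152×G + 0.0722×B
L = 0.2126×0.356400 + 0.7152×0.396755 + 0.0722×0.181164
L ≈ 0.372610


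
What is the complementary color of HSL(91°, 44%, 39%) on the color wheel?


Complement = opposite side of color wheel = hue + 180°
H' = (91 + 180) mod 360 = 271°
S and L unchanged.
= HSL(271°, 44%, 39%)


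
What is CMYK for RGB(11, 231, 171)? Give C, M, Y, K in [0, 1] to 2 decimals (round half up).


R'=11/255≈0.0431, G'=231/255≈0.9059, B'=171/255≈0.6706
K = 1 - max(R',G',B') = 1 - 231/255 = 24/255 = 0.09411… → 0.09
(1-R'-K)/(1-K) simplifies to (max-R)/max with max = 231:
C = (231-11)/231 = 220/231 = 0.95238… → 0.95
M = (231-231)/231 = 0/231 = 0 → 0.00
Y = (231-171)/231 = 60/231 = 0.25974… → 0.26
= CMYK(0.95, 0.00, 0.26, 0.09)


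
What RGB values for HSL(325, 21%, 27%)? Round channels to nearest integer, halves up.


H=325°, S=0.21, L=0.27
C = (1-|2L-1|)×S = (1-|-0.46|)×0.21 = 0.1134
H' = H/60 = 325/60 ≈ 5.4167; X = C×(1-|H' mod 2 - 1|) = 0.06615
m = L - C/2 = 0.27 - 0.0567 = 0.2133
Sector ⌊H'⌋ = 5 → (R',G',B') = (0.1134, 0.0, 0.06615)
RGB = ((R'+m)×255, (G'+m)×255, (B'+m)×255) = (83.3085, 54.3915, 71.25975)
Round half up → RGB(83, 54, 71)


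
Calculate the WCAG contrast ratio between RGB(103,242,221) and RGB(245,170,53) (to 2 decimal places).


Linearize each sRGB channel c=v/255: c/12.92 if c ≤ 0.04045 else ((c+0.055)/1.055)^2.4
L = 0.2126×R_lin + 0.7152×G_lin + 0.0722×B_lin
Color 1 (103,242,221):
  R=103: 103/255≈0.4039 > 0.04045 → ((0.4039+0.055)/1.055)^2.4 ≈ 0.13563
  G=242: 242/255≈0.9490 > 0.04045 → ((0.9490+0.055)/1.055)^2.4 ≈ 0.88792
  B=221: 221/255≈0.8667 > 0.04045 → ((0.8667+0.055)/1.055)^2.4 ≈ 0.72306
  L1 = 0.2126×0.13563 + 0.7152×0.88792 + 0.0722×0.72306 ≈ 0.71608
Color 2 (245,170,53):
  R=245: 245/255≈0.9608 > 0.04045 → ((0.9608+0.055)/1.055)^2.4 ≈ 0.91310
  G=170: 170/255≈0.6667 > 0.04045 → ((0.6667+0.055)/1.055)^2.4 ≈ 0.40198
  B=53: 53/255≈0.2078 > 0.04045 → ((0.2078+0.055)/1.055)^2.4 ≈ 0.03560
  L2 = 0.2126×0.91310 + 0.7152×0.40198 + 0.0722×0.03560 ≈ 0.48419
Lighter = 0.71608, Darker = 0.48419
Ratio = (L_lighter + 0.05) / (L_darker + 0.05)
Ratio = (0.71608 + 0.05) / (0.48419 + 0.05) = 0.76608 / 0.53419 ≈ 1.4341
Ratio ≈ 1.43:1


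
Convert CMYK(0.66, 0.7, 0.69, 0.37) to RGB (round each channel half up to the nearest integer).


R = 255 × (1-C) × (1-K) = 255 × 0.34 × 0.63 = 54.621 → 55
G = 255 × (1-M) × (1-K) = 255 × 0.30 × 0.63 = 48.195 → 48
B = 255 × (1-Y) × (1-K) = 255 × 0.31 × 0.63 = 49.8015 → 50
= RGB(55, 48, 50)


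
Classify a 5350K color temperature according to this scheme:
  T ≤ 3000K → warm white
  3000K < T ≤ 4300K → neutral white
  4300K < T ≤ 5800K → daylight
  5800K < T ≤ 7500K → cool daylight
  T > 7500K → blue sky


Temperature: 5350K
4300K < 5350K ≤ 5800K → daylight
Classification: daylight


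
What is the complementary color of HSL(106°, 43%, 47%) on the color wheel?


Complement = opposite side of color wheel = hue + 180°
H' = (106 + 180) mod 360 = 286°
S and L unchanged.
= HSL(286°, 43%, 47%)


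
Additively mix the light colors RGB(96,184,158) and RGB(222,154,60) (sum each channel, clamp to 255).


Additive: each channel = min(255, C₁+C₂)
R: 96+222 = 318 → 255
G: 184+154 = 338 → 255
B: 158+60 = 218 → 218
= RGB(255, 255, 218)


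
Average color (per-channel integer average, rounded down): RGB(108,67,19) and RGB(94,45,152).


Midpoint: each channel = ⌊(C₁+C₂)/2⌋
R: ⌊(108+94)/2⌋ = 101
G: ⌊(67+45)/2⌋ = 56
B: ⌊(19+152)/2⌋ = 85
= RGB(101, 56, 85)


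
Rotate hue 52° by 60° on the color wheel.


New hue = (H + rotation) mod 360
New hue = (52 + 60) mod 360
= 112 mod 360
= 112°


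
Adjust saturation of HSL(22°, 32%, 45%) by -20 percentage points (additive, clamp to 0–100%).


Original S = 32%
Adjustment = -20 percentage points
New S = 32 + (-20) = 12
Clamp to [0, 100] → 12
= HSL(22°, 12%, 45%)


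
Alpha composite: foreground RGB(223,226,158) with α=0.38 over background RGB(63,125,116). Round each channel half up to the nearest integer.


C = α×F + (1-α)×B, with 1-α = 0.62
R: 0.38×223 + 0.62×63 = 84.74 + 39.06 = 123.80 → 124
G: 0.38×226 + 0.62×125 = 85.88 + 77.50 = 163.38 → 163
B: 0.38×158 + 0.62×116 = 60.04 + 71.92 = 131.96 → 132
= RGB(124, 163, 132)


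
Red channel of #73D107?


Color: #73D107
R = 73 = 115
G = D1 = 209
B = 07 = 7
Red = 115


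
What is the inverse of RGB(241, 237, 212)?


Invert: (255-R, 255-G, 255-B)
R: 255-241 = 14
G: 255-237 = 18
B: 255-212 = 43
= RGB(14, 18, 43)


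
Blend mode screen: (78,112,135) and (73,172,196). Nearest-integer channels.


Screen: C = 255 - (255-A)×(255-B)/255, rounded to nearest integer
R: 255 - (255-78)×(255-73)/255 = 255 - 32214/255 ≈ 255 - 126.329 = 128.671 → 129
G: 255 - (255-112)×(255-172)/255 = 255 - 11869/255 ≈ 255 - 46.545 = 208.455 → 208
B: 255 - (255-135)×(255-196)/255 = 255 - 7080/255 ≈ 255 - 27.765 = 227.235 → 227
= RGB(129, 208, 227)


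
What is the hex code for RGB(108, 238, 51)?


R = 108 → 6C (hex)
G = 238 → EE (hex)
B = 51 → 33 (hex)
Hex = #6CEE33


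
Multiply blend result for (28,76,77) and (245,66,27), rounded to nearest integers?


Multiply: C = A×B/255, rounded to nearest integer
R: 28×245/255 = 6860/255 ≈ 26.902 → 27
G: 76×66/255 = 5016/255 ≈ 19.671 → 20
B: 77×27/255 = 2079/255 ≈ 8.153 → 8
= RGB(27, 20, 8)


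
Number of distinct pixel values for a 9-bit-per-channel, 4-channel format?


Total bits = 9 bits/channel × 4 channels = 36 bits
Distinct pixel values = 2^36
= 68,719,476,736 pixel values


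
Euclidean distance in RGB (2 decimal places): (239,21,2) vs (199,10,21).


d = √[(R₁-R₂)² + (G₁-G₂)² + (B₁-B₂)²]
d = √[(239-199)² + (21-10)² + (2-21)²]
d = √[1600 + 121 + 361]
d = √2082
d ≈ 45.63


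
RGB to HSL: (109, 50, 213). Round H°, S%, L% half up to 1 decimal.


Normalize: R'=109/255≈0.4275, G'=50/255≈0.1961, B'=213/255≈0.8353
Max=213/255, Min=50/255, Δ=Max-Min=163/255
L = (Max+Min)/2 = (213+50)/510 = 263/510 = 0.51568… → L = 51.6%
L > 0.5 → S = Δ/(2-Max-Min) = 163/(510-213-50) = 163/247 = 0.65991… → S = 66.0%
(the 1/255 factors cancel in S and H, so raw channel differences can be used)
Max is B' → H = 60 × ((R-G)/Δ + 4) = 60 × ((109-50)/163 + 4)
  59/163 + 4 = 0.3619… + 4 = 4.3619…
  H = 60 × 4.3619… = 261.717…° → H = 261.7°
= HSL(261.7°, 66.0%, 51.6%)


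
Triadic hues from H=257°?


Triadic: equally spaced at 120° intervals
H1 = 257°
H2 = (257 + 120) mod 360 = 17°
H3 = (257 + 240) mod 360 = 137°
Triadic = 257°, 17°, 137°


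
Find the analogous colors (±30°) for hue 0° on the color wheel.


Base hue: 0°
Left analog: (0 - 30) mod 360 = 330°
Right analog: (0 + 30) mod 360 = 30°
Analogous hues = 330° and 30°


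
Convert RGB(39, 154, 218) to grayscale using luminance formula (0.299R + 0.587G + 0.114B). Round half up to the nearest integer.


Gray = 0.299×R + 0.587×G + 0.114×B
Gray = 0.299×39 + 0.587×154 + 0.114×218
Gray = 11.661 + 90.398 + 24.852
Gray = 126.911 → round half up → 127
Gray = 127


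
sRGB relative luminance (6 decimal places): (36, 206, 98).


Linearize each channel (sRGB transfer function): c = v/255; c_lin = c/12.92 if c ≤ 0.04045, else ((c+0.055)/1.055)^2.4
  R: 36/255 ≈ 0.141176 > 0.04045 → ((0.141176+0.055)/1.055)^2.4 ≈ 0.017642
  G: 206/255 ≈ 0.807843 > 0.04045 → ((0.807843+0.055)/1.055)^2.4 ≈ 0.617207
  B: 98/255 ≈ 0.384314 > 0.04045 → ((0.384314+0.055)/1.055)^2.4 ≈ 0.122139
R_lin = 0.017642, G_lin = 0.617207, B_lin = 0.122139
L = 0.2126×R + 0.7152×G + 0.0722×B
L = 0.2126×0.017642 + 0.7152×0.617207 + 0.0722×0.122139
L ≈ 0.453995


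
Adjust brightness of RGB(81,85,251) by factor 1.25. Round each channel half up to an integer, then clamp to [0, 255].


Multiply each channel by 1.25, round half up, clamp to [0, 255]
R: 81×1.25 = 101.25 → round → 101
G: 85×1.25 = 106.25 → round → 106
B: 251×1.25 = 313.75 → round → 314 → clamp → 255
= RGB(101, 106, 255)


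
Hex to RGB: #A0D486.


A0 → 160 (R)
D4 → 212 (G)
86 → 134 (B)
= RGB(160, 212, 134)


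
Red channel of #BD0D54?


Color: #BD0D54
R = BD = 189
G = 0D = 13
B = 54 = 84
Red = 189


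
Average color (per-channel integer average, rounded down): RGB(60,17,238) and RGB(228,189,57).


Midpoint: each channel = ⌊(C₁+C₂)/2⌋
R: ⌊(60+228)/2⌋ = 144
G: ⌊(17+189)/2⌋ = 103
B: ⌊(238+57)/2⌋ = 147
= RGB(144, 103, 147)


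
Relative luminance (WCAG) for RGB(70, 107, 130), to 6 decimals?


Linearize each channel (sRGB transfer function): c = v/255; c_lin = c/12.92 if c ≤ 0.04045, else ((c+0.055)/1.055)^2.4
  R: 70/255 ≈ 0.274510 > 0.04045 → ((0.274510+0.055)/1.055)^2.4 ≈ 0.061246
  G: 107/255 ≈ 0.419608 > 0.04045 → ((0.419608+0.055)/1.055)^2.4 ≈ 0.147027
  B: 130/255 ≈ 0.509804 > 0.04045 → ((0.509804+0.055)/1.055)^2.4 ≈ 0.223228
R_lin = 0.061246, G_lin = 0.147027, B_lin = 0.223228
L = 0.2126×R + 0.7152×G + 0.0722×B
L = 0.2126×0.061246 + 0.7152×0.147027 + 0.0722×0.223228
L ≈ 0.134292


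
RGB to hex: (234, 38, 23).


R = 234 → EA (hex)
G = 38 → 26 (hex)
B = 23 → 17 (hex)
Hex = #EA2617


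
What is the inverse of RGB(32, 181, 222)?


Invert: (255-R, 255-G, 255-B)
R: 255-32 = 223
G: 255-181 = 74
B: 255-222 = 33
= RGB(223, 74, 33)


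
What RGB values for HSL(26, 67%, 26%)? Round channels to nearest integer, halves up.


H=26°, S=0.67, L=0.26
C = (1-|2L-1|)×S = (1-|-0.48|)×0.67 = 0.3484
H' = H/60 = 26/60 ≈ 0.4333; X = C×(1-|H' mod 2 - 1|) ≈ 0.1510
m = L - C/2 = 0.26 - 0.1742 = 0.0858
Sector ⌊H'⌋ = 0 → (R',G',B') = (0.3484, ≈0.1510, 0.0)
RGB = ((R'+m)×255, (G'+m)×255, (B'+m)×255) = (110.721, 60.3772, 21.879)
Round half up → RGB(111, 60, 22)


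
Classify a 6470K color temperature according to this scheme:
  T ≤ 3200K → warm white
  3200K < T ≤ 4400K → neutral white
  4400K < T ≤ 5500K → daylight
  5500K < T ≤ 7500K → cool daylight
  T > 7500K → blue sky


Temperature: 6470K
5500K < 6470K ≤ 7500K → cool daylight
Classification: cool daylight


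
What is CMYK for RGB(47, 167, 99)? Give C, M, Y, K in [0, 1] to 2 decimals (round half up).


R'=47/255≈0.1843, G'=167/255≈0.6549, B'=99/255≈0.3882
K = 1 - max(R',G',B') = 1 - 167/255 = 88/255 = 0.34509… → 0.35
(1-R'-K)/(1-K) simplifies to (max-R)/max with max = 167:
C = (167-47)/167 = 120/167 = 0.71856… → 0.72
M = (167-167)/167 = 0/167 = 0 → 0.00
Y = (167-99)/167 = 68/167 = 0.40718… → 0.41
= CMYK(0.72, 0.00, 0.41, 0.35)


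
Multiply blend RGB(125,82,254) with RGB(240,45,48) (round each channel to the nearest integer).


Multiply: C = A×B/255, rounded to nearest integer
R: 125×240/255 = 30000/255 ≈ 117.647 → 118
G: 82×45/255 = 3690/255 ≈ 14.471 → 14
B: 254×48/255 = 12192/255 ≈ 47.812 → 48
= RGB(118, 14, 48)


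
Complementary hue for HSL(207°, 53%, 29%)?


Complement = opposite side of color wheel = hue + 180°
H' = (207 + 180) mod 360 = 27°
S and L unchanged.
= HSL(27°, 53%, 29%)


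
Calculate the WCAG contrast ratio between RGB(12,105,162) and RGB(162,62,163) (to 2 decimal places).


Linearize each sRGB channel c=v/255: c/12.92 if c ≤ 0.04045 else ((c+0.055)/1.055)^2.4
L = 0.2126×R_lin + 0.7152×G_lin + 0.0722×B_lin
Color 1 (12,105,162):
  R=12: 12/255≈0.0471 > 0.04045 → ((0.0471+0.055)/1.055)^2.4 ≈ 0.00368
  G=105: 105/255≈0.4118 > 0.04045 → ((0.4118+0.055)/1.055)^2.4 ≈ 0.14126
  B=162: 162/255≈0.6353 > 0.04045 → ((0.6353+0.055)/1.055)^2.4 ≈ 0.36131
  L1 = 0.2126×0.00368 + 0.7152×0.14126 + 0.0722×0.36131 ≈ 0.12790
Color 2 (162,62,163):
  R=162: 162/255≈0.6353 > 0.04045 → ((0.6353+0.055)/1.055)^2.4 ≈ 0.36131
  G=62: 62/255≈0.2431 > 0.04045 → ((0.2431+0.055)/1.055)^2.4 ≈ 0.04817
  B=163: 163/255≈0.6392 > 0.04045 → ((0.6392+0.055)/1.055)^2.4 ≈ 0.36625
  L2 = 0.2126×0.36131 + 0.7152×0.04817 + 0.0722×0.36625 ≈ 0.13771
Lighter = 0.13771, Darker = 0.12790
Ratio = (L_lighter + 0.05) / (L_darker + 0.05)
Ratio = (0.13771 + 0.05) / (0.12790 + 0.05) = 0.18771 / 0.17790 ≈ 1.0551
Ratio ≈ 1.06:1


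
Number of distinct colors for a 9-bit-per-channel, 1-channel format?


Total bits = 9 bits/channel × 1 channels = 9 bits
Distinct colors = 2^9
= 512 colors


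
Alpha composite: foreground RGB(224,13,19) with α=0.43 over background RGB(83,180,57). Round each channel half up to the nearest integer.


C = α×F + (1-α)×B, with 1-α = 0.57
R: 0.43×224 + 0.57×83 = 96.32 + 47.31 = 143.63 → 144
G: 0.43×13 + 0.57×180 = 5.59 + 102.60 = 108.19 → 108
B: 0.43×19 + 0.57×57 = 8.17 + 32.49 = 40.66 → 41
= RGB(144, 108, 41)


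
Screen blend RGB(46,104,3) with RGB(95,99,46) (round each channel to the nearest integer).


Screen: C = 255 - (255-A)×(255-B)/255, rounded to nearest integer
R: 255 - (255-46)×(255-95)/255 = 255 - 33440/255 ≈ 255 - 131.137 = 123.863 → 124
G: 255 - (255-104)×(255-99)/255 = 255 - 23556/255 ≈ 255 - 92.376 = 162.624 → 163
B: 255 - (255-3)×(255-46)/255 = 255 - 52668/255 ≈ 255 - 206.541 = 48.459 → 48
= RGB(124, 163, 48)


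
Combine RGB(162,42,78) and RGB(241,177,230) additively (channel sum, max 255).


Additive: each channel = min(255, C₁+C₂)
R: 162+241 = 403 → 255
G: 42+177 = 219 → 219
B: 78+230 = 308 → 255
= RGB(255, 219, 255)


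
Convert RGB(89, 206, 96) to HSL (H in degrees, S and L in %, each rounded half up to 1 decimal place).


Normalize: R'=89/255≈0.3490, G'=206/255≈0.8078, B'=96/255≈0.3765
Max=206/255, Min=89/255, Δ=Max-Min=117/255
L = (Max+Min)/2 = (206+89)/510 = 295/510 = 0.57843… → L = 57.8%
L > 0.5 → S = Δ/(2-Max-Min) = 117/(510-206-89) = 117/215 = 0.54418… → S = 54.4%
(the 1/255 factors cancel in S and H, so raw channel differences can be used)
Max is G' → H = 60 × ((B-R)/Δ + 2) = 60 × ((96-89)/117 + 2)
  7/117 + 2 = 0.0598… + 2 = 2.0598…
  H = 60 × 2.0598… = 123.589…° → H = 123.6°
= HSL(123.6°, 54.4%, 57.8%)


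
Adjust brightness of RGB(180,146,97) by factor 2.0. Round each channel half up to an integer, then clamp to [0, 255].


Multiply each channel by 2.0, round half up, clamp to [0, 255]
R: 180×2.0 = 360 → clamp → 255
G: 146×2.0 = 292 → clamp → 255
B: 97×2.0 = 194
= RGB(255, 255, 194)


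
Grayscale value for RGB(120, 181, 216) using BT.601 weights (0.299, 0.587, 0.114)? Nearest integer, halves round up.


Gray = 0.299×R + 0.587×G + 0.114×B
Gray = 0.299×120 + 0.587×181 + 0.114×216
Gray = 35.880 + 106.247 + 24.624
Gray = 166.751 → round half up → 167
Gray = 167


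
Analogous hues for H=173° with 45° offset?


Base hue: 173°
Left analog: (173 - 45) mod 360 = 128°
Right analog: (173 + 45) mod 360 = 218°
Analogous hues = 128° and 218°


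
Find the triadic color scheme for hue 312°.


Triadic: equally spaced at 120° intervals
H1 = 312°
H2 = (312 + 120) mod 360 = 72°
H3 = (312 + 240) mod 360 = 192°
Triadic = 312°, 72°, 192°


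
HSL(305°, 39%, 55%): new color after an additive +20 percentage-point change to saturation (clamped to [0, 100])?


Original S = 39%
Adjustment = +20 percentage points
New S = 39 + (20) = 59
Clamp to [0, 100] → 59
= HSL(305°, 59%, 55%)


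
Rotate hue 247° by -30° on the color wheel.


New hue = (H + rotation) mod 360
New hue = (247 -30) mod 360
= 217 mod 360
= 217°


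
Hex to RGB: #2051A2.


20 → 32 (R)
51 → 81 (G)
A2 → 162 (B)
= RGB(32, 81, 162)


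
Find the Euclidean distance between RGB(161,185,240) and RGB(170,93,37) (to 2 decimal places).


d = √[(R₁-R₂)² + (G₁-G₂)² + (B₁-B₂)²]
d = √[(161-170)² + (185-93)² + (240-37)²]
d = √[81 + 8464 + 41209]
d = √49754
d ≈ 223.06


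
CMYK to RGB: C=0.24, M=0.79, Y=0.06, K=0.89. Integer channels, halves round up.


R = 255 × (1-C) × (1-K) = 255 × 0.76 × 0.11 = 21.318 → 21
G = 255 × (1-M) × (1-K) = 255 × 0.21 × 0.11 = 5.8905 → 6
B = 255 × (1-Y) × (1-K) = 255 × 0.94 × 0.11 = 26.367 → 26
= RGB(21, 6, 26)


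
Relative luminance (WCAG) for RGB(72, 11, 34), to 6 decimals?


Linearize each channel (sRGB transfer function): c = v/255; c_lin = c/12.92 if c ≤ 0.04045, else ((c+0.055)/1.055)^2.4
  R: 72/255 ≈ 0.282353 > 0.04045 → ((0.282353+0.055)/1.055)^2.4 ≈ 0.064803
  G: 11/255 ≈ 0.043137 > 0.04045 → ((0.043137+0.055)/1.055)^2.4 ≈ 0.003347
  B: 34/255 ≈ 0.133333 > 0.04045 → ((0.133333+0.055)/1.055)^2.4 ≈ 0.015996
R_lin = 0.064803, G_lin = 0.003347, B_lin = 0.015996
L = 0.2126×R + 0.7152×G + 0.0722×B
L = 0.2126×0.064803 + 0.7152×0.003347 + 0.0722×0.015996
L ≈ 0.017326


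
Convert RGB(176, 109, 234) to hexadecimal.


R = 176 → B0 (hex)
G = 109 → 6D (hex)
B = 234 → EA (hex)
Hex = #B06DEA


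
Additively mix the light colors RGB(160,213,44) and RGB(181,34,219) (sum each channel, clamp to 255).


Additive: each channel = min(255, C₁+C₂)
R: 160+181 = 341 → 255
G: 213+34 = 247 → 247
B: 44+219 = 263 → 255
= RGB(255, 247, 255)


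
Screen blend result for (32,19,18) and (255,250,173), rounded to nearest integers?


Screen: C = 255 - (255-A)×(255-B)/255, rounded to nearest integer
R: 255 - (255-32)×(255-255)/255 = 255 - 0/255 ≈ 255 - 0.000 = 255.000 → 255
G: 255 - (255-19)×(255-250)/255 = 255 - 1180/255 ≈ 255 - 4.627 = 250.373 → 250
B: 255 - (255-18)×(255-173)/255 = 255 - 19434/255 ≈ 255 - 76.212 = 178.788 → 179
= RGB(255, 250, 179)


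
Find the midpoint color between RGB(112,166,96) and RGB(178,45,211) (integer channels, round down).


Midpoint: each channel = ⌊(C₁+C₂)/2⌋
R: ⌊(112+178)/2⌋ = 145
G: ⌊(166+45)/2⌋ = 105
B: ⌊(96+211)/2⌋ = 153
= RGB(145, 105, 153)


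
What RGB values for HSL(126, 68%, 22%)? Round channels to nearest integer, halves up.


H=126°, S=0.68, L=0.22
C = (1-|2L-1|)×S = (1-|-0.56|)×0.68 = 0.2992
H' = H/60 = 126/60 ≈ 2.1000; X = C×(1-|H' mod 2 - 1|) = 0.02992
m = L - C/2 = 0.22 - 0.1496 = 0.0704
Sector ⌊H'⌋ = 2 → (R',G',B') = (0.0, 0.2992, 0.02992)
RGB = ((R'+m)×255, (G'+m)×255, (B'+m)×255) = (17.952, 94.248, 25.5816)
Round half up → RGB(18, 94, 26)


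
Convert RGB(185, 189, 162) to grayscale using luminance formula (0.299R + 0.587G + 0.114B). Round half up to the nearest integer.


Gray = 0.299×R + 0.587×G + 0.114×B
Gray = 0.299×185 + 0.587×189 + 0.114×162
Gray = 55.315 + 110.943 + 18.468
Gray = 184.726 → round half up → 185
Gray = 185


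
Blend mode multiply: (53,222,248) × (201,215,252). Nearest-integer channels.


Multiply: C = A×B/255, rounded to nearest integer
R: 53×201/255 = 10653/255 ≈ 41.776 → 42
G: 222×215/255 = 47730/255 ≈ 187.176 → 187
B: 248×252/255 = 62496/255 ≈ 245.082 → 245
= RGB(42, 187, 245)


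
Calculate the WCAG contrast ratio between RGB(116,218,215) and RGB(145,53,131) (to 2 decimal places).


Linearize each sRGB channel c=v/255: c/12.92 if c ≤ 0.04045 else ((c+0.055)/1.055)^2.4
L = 0.2126×R_lin + 0.7152×G_lin + 0.0722×B_lin
Color 1 (116,218,215):
  R=116: 116/255≈0.4549 > 0.04045 → ((0.4549+0.055)/1.055)^2.4 ≈ 0.17465
  G=218: 218/255≈0.8549 > 0.04045 → ((0.8549+0.055)/1.055)^2.4 ≈ 0.70110
  B=215: 215/255≈0.8431 > 0.04045 → ((0.8431+0.055)/1.055)^2.4 ≈ 0.67954
  L1 = 0.2126×0.17465 + 0.7152×0.70110 + 0.0722×0.67954 ≈ 0.58762
Color 2 (145,53,131):
  R=145: 145/255≈0.5686 > 0.04045 → ((0.5686+0.055)/1.055)^2.4 ≈ 0.28315
  G=53: 53/255≈0.2078 > 0.04045 → ((0.2078+0.055)/1.055)^2.4 ≈ 0.03560
  B=131: 131/255≈0.5137 > 0.04045 → ((0.5137+0.055)/1.055)^2.4 ≈ 0.22697
  L2 = 0.2126×0.28315 + 0.7152×0.03560 + 0.0722×0.22697 ≈ 0.10205
Lighter = 0.58762, Darker = 0.10205
Ratio = (L_lighter + 0.05) / (L_darker + 0.05)
Ratio = (0.58762 + 0.05) / (0.10205 + 0.05) = 0.63762 / 0.15205 ≈ 4.1936
Ratio ≈ 4.19:1


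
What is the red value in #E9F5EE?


Color: #E9F5EE
R = E9 = 233
G = F5 = 245
B = EE = 238
Red = 233


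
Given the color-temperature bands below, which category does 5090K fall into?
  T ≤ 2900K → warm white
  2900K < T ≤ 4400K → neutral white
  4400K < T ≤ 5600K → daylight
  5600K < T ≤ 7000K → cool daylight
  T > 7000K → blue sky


Temperature: 5090K
4400K < 5090K ≤ 5600K → daylight
Classification: daylight


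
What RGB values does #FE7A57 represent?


FE → 254 (R)
7A → 122 (G)
57 → 87 (B)
= RGB(254, 122, 87)


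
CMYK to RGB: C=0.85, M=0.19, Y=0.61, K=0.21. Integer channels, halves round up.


R = 255 × (1-C) × (1-K) = 255 × 0.15 × 0.79 = 30.2175 → 30
G = 255 × (1-M) × (1-K) = 255 × 0.81 × 0.79 = 163.1745 → 163
B = 255 × (1-Y) × (1-K) = 255 × 0.39 × 0.79 = 78.5655 → 79
= RGB(30, 163, 79)


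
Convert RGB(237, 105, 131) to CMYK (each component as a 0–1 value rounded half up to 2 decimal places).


R'=237/255≈0.9294, G'=105/255≈0.4118, B'=131/255≈0.5137
K = 1 - max(R',G',B') = 1 - 237/255 = 18/255 = 0.07058… → 0.07
(1-R'-K)/(1-K) simplifies to (max-R)/max with max = 237:
C = (237-237)/237 = 0/237 = 0 → 0.00
M = (237-105)/237 = 132/237 = 0.55696… → 0.56
Y = (237-131)/237 = 106/237 = 0.44725… → 0.45
= CMYK(0.00, 0.56, 0.45, 0.07)


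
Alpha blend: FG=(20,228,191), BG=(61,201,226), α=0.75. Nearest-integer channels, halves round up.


C = α×F + (1-α)×B, with 1-α = 0.25
R: 0.75×20 + 0.25×61 = 15.00 + 15.25 = 30.25 → 30
G: 0.75×228 + 0.25×201 = 171.00 + 50.25 = 221.25 → 221
B: 0.75×191 + 0.25×226 = 143.25 + 56.50 = 199.75 → 200
= RGB(30, 221, 200)


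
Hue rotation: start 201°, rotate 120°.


New hue = (H + rotation) mod 360
New hue = (201 + 120) mod 360
= 321 mod 360
= 321°


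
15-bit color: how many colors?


Colors = 2^bits = 2^15
= 32,768 colors


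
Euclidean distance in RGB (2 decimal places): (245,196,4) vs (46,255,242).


d = √[(R₁-R₂)² + (G₁-G₂)² + (B₁-B₂)²]
d = √[(245-46)² + (196-255)² + (4-242)²]
d = √[39601 + 3481 + 56644]
d = √99726
d ≈ 315.79


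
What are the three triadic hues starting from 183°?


Triadic: equally spaced at 120° intervals
H1 = 183°
H2 = (183 + 120) mod 360 = 303°
H3 = (183 + 240) mod 360 = 63°
Triadic = 183°, 303°, 63°


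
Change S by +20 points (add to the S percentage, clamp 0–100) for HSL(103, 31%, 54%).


Original S = 31%
Adjustment = +20 percentage points
New S = 31 + (20) = 51
Clamp to [0, 100] → 51
= HSL(103°, 51%, 54%)
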